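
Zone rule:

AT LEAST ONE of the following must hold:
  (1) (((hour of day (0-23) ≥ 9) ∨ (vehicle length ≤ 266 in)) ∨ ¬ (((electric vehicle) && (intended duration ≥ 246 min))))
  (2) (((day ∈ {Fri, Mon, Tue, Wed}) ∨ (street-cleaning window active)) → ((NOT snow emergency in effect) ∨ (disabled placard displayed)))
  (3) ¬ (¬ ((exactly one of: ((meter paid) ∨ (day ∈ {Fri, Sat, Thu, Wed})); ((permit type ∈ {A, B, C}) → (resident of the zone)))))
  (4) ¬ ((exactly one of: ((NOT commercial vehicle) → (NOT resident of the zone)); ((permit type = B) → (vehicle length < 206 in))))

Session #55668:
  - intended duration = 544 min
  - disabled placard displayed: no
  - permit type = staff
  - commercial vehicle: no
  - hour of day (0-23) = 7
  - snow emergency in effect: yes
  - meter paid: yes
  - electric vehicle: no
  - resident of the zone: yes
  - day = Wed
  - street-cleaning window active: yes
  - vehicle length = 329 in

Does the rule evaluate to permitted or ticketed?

Atomic conditions:
  hour of day (0-23) ≥ 9: 7 ≥ 9 is false
  vehicle length ≤ 266 in: 329 ≤ 266 is false
  electric vehicle: no → false
  intended duration ≥ 246 min: 544 ≥ 246 is true
  day ∈ {Fri, Mon, Tue, Wed}: Wed is in the set → true
  street-cleaning window active: yes → true
  NOT snow emergency in effect: yes → false
  disabled placard displayed: no → false
  meter paid: yes → true
  day ∈ {Fri, Sat, Thu, Wed}: Wed is in the set → true
  permit type ∈ {A, B, C}: staff is not in the set → false
  resident of the zone: yes → true
  NOT commercial vehicle: no → true
  NOT resident of the zone: yes → false
  permit type = B: staff == B is false
  vehicle length < 206 in: 329 < 206 is false
Combine:
[1.1] false OR false = false
[1.2.1] false AND true = false
[1.2] NOT false = true
[1] false OR true = true
[2.1] true OR true = true
[2.2] false OR false = false
[2] true → false = false
[3.1.1.1] true OR true = true
[3.1.1.2] false → true (antecedent false ⇒ implication holds) = true
[3.1.1] exactly-one(true, true) = false
[3.1] NOT false = true
[3] NOT true = false
[4.1.1] true → false = false
[4.1.2] false → false (antecedent false ⇒ implication holds) = true
[4.1] exactly-one(false, true) = true
[4] NOT true = false
[root] true OR false OR false OR false = true
Overall: true → permitted

Permitted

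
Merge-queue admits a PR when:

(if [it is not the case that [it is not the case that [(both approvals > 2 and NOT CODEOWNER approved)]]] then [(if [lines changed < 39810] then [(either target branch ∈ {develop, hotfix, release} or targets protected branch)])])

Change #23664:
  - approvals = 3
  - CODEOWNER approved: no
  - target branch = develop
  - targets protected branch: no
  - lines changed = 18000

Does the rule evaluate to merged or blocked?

Merged

Atomic conditions:
  approvals > 2: 3 > 2 is true
  NOT CODEOWNER approved: no → true
  lines changed < 39810: 18000 < 39810 is true
  target branch ∈ {develop, hotfix, release}: develop is in the set → true
  targets protected branch: no → false
Combine:
[1.1.1] true AND true = true
[1.1] NOT true = false
[1] NOT false = true
[2.2] true OR false = true
[2] true → true = true
[root] true → true = true
Overall: true → merged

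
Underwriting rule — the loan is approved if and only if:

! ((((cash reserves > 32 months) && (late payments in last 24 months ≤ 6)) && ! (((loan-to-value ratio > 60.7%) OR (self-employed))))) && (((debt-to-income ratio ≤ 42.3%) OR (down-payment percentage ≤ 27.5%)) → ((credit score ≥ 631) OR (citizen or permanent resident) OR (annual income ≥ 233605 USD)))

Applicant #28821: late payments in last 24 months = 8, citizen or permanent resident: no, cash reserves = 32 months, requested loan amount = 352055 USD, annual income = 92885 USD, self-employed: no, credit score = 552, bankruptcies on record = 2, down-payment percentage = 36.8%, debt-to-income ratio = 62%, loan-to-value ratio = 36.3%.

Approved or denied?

Approved

Atomic conditions:
  cash reserves > 32 months: 32 > 32 is false
  late payments in last 24 months ≤ 6: 8 ≤ 6 is false
  loan-to-value ratio > 60.7%: 36.3 > 60.7 is false
  self-employed: no → false
  debt-to-income ratio ≤ 42.3%: 62 ≤ 42.3 is false
  down-payment percentage ≤ 27.5%: 36.8 ≤ 27.5 is false
  credit score ≥ 631: 552 ≥ 631 is false
  citizen or permanent resident: no → false
  annual income ≥ 233605 USD: 92885 ≥ 233605 is false
Combine:
[1.1.1] false AND false = false
[1.1.2.1] false OR false = false
[1.1.2] NOT false = true
[1.1] false AND true = false
[1] NOT false = true
[2.1] false OR false = false
[2.2] false OR false OR false = false
[2] false → false (antecedent false ⇒ implication holds) = true
[root] true AND true = true
Overall: true → approved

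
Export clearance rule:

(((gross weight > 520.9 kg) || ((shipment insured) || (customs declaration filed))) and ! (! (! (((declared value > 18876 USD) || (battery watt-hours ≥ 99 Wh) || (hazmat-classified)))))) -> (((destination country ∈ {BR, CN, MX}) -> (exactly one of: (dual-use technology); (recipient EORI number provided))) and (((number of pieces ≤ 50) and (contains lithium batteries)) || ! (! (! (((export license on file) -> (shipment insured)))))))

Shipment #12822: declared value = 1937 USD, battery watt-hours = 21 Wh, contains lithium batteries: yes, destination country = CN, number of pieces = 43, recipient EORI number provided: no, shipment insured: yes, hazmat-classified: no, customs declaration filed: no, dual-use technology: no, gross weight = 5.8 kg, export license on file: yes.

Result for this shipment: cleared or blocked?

Atomic conditions:
  gross weight > 520.9 kg: 5.8 > 520.9 is false
  shipment insured: yes → true
  customs declaration filed: no → false
  declared value > 18876 USD: 1937 > 18876 is false
  battery watt-hours ≥ 99 Wh: 21 ≥ 99 is false
  hazmat-classified: no → false
  destination country ∈ {BR, CN, MX}: CN is in the set → true
  dual-use technology: no → false
  recipient EORI number provided: no → false
  number of pieces ≤ 50: 43 ≤ 50 is true
  contains lithium batteries: yes → true
  export license on file: yes → true
Combine:
[1.1.2] true OR false = true
[1.1] false OR true = true
[1.2.1.1.1] false OR false OR false = false
[1.2.1.1] NOT false = true
[1.2.1] NOT true = false
[1.2] NOT false = true
[1] true AND true = true
[2.1.2] exactly-one(false, false) = false
[2.1] true → false = false
[2.2.1] true AND true = true
[2.2.2.1.1.1] true → true = true
[2.2.2.1.1] NOT true = false
[2.2.2.1] NOT false = true
[2.2.2] NOT true = false
[2.2] true OR false = true
[2] false AND true = false
[root] true → false = false
Overall: false → blocked

Blocked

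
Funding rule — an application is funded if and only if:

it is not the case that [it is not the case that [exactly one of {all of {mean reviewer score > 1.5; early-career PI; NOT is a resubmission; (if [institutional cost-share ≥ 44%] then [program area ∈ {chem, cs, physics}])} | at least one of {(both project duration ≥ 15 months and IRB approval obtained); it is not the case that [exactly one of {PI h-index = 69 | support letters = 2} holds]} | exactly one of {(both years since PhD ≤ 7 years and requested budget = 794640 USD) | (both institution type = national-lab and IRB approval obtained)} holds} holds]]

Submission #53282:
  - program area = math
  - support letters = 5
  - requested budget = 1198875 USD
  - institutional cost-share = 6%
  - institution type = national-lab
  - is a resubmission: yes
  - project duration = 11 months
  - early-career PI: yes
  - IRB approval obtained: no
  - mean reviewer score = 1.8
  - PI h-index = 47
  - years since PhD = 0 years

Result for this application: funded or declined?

Funded

Atomic conditions:
  mean reviewer score > 1.5: 1.8 > 1.5 is true
  early-career PI: yes → true
  NOT is a resubmission: yes → false
  institutional cost-share ≥ 44%: 6 ≥ 44 is false
  program area ∈ {chem, cs, physics}: math is not in the set → false
  project duration ≥ 15 months: 11 ≥ 15 is false
  IRB approval obtained: no → false
  PI h-index = 69: 47 == 69 is false
  support letters = 2: 5 == 2 is false
  years since PhD ≤ 7 years: 0 ≤ 7 is true
  requested budget = 794640 USD: 1198875 == 794640 is false
  institution type = national-lab: national-lab == national-lab is true
Combine:
[1.1.1.4] false → false (antecedent false ⇒ implication holds) = true
[1.1.1] true AND true AND false AND true = false
[1.1.2.1] false AND false = false
[1.1.2.2.1] exactly-one(false, false) = false
[1.1.2.2] NOT false = true
[1.1.2] false OR true = true
[1.1.3.1] true AND false = false
[1.1.3.2] true AND false = false
[1.1.3] exactly-one(false, false) = false
[1.1] exactly-one(false, true, false) = true
[1] NOT true = false
[root] NOT false = true
Overall: true → funded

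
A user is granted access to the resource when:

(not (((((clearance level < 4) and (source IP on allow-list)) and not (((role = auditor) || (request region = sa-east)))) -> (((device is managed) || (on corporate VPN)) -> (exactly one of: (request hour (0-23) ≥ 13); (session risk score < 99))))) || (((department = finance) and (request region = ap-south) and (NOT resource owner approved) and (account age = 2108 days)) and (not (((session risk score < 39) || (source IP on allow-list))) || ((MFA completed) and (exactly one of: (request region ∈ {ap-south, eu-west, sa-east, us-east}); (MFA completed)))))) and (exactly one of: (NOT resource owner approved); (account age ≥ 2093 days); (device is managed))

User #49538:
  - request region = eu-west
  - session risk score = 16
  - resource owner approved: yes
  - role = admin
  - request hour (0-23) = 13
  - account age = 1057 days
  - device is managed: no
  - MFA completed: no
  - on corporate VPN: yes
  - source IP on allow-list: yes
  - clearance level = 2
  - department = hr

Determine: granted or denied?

Atomic conditions:
  clearance level < 4: 2 < 4 is true
  source IP on allow-list: yes → true
  role = auditor: admin == auditor is false
  request region = sa-east: eu-west == sa-east is false
  device is managed: no → false
  on corporate VPN: yes → true
  request hour (0-23) ≥ 13: 13 ≥ 13 is true
  session risk score < 99: 16 < 99 is true
  department = finance: hr == finance is false
  request region = ap-south: eu-west == ap-south is false
  NOT resource owner approved: yes → false
  account age = 2108 days: 1057 == 2108 is false
  session risk score < 39: 16 < 39 is true
  MFA completed: no → false
  request region ∈ {ap-south, eu-west, sa-east, us-east}: eu-west is in the set → true
  account age ≥ 2093 days: 1057 ≥ 2093 is false
Combine:
[1.1.1.1.1] true AND true = true
[1.1.1.1.2.1] false OR false = false
[1.1.1.1.2] NOT false = true
[1.1.1.1] true AND true = true
[1.1.1.2.1] false OR true = true
[1.1.1.2.2] exactly-one(true, true) = false
[1.1.1.2] true → false = false
[1.1.1] true → false = false
[1.1] NOT false = true
[1.2.1] false AND false AND false AND false = false
[1.2.2.1.1] true OR true = true
[1.2.2.1] NOT true = false
[1.2.2.2.2] exactly-one(true, false) = true
[1.2.2.2] false AND true = false
[1.2.2] false OR false = false
[1.2] false AND false = false
[1] true OR false = true
[2] exactly-one(false, false, false) = false
[root] true AND false = false
Overall: false → denied

Denied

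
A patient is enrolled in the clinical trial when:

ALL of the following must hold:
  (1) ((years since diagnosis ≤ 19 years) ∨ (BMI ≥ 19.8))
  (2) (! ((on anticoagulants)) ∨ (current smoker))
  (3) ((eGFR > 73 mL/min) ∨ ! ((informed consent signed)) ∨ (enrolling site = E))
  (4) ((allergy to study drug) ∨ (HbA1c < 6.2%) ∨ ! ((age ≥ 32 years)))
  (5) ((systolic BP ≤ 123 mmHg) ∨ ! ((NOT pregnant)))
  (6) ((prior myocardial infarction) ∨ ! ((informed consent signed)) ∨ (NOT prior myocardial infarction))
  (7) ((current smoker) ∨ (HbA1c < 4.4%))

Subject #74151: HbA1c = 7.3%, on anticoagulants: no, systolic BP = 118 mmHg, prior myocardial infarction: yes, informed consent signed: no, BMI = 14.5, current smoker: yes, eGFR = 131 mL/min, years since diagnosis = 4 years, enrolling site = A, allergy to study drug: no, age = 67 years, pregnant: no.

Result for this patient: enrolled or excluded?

Excluded

Atomic conditions:
  years since diagnosis ≤ 19 years: 4 ≤ 19 is true
  BMI ≥ 19.8: 14.5 ≥ 19.8 is false
  on anticoagulants: no → false
  current smoker: yes → true
  eGFR > 73 mL/min: 131 > 73 is true
  informed consent signed: no → false
  enrolling site = E: A == E is false
  allergy to study drug: no → false
  HbA1c < 6.2%: 7.3 < 6.2 is false
  age ≥ 32 years: 67 ≥ 32 is true
  systolic BP ≤ 123 mmHg: 118 ≤ 123 is true
  NOT pregnant: no → true
  prior myocardial infarction: yes → true
  NOT prior myocardial infarction: yes → false
  HbA1c < 4.4%: 7.3 < 4.4 is false
Combine:
[1] true OR false = true
[2.1] NOT false = true
[2] true OR true = true
[3.2] NOT false = true
[3] true OR true OR false = true
[4.3] NOT true = false
[4] false OR false OR false = false
[5.2] NOT true = false
[5] true OR false = true
[6.2] NOT false = true
[6] true OR true OR false = true
[7] true OR false = true
[root] true AND true AND true AND false AND true AND true AND true = false
Overall: false → excluded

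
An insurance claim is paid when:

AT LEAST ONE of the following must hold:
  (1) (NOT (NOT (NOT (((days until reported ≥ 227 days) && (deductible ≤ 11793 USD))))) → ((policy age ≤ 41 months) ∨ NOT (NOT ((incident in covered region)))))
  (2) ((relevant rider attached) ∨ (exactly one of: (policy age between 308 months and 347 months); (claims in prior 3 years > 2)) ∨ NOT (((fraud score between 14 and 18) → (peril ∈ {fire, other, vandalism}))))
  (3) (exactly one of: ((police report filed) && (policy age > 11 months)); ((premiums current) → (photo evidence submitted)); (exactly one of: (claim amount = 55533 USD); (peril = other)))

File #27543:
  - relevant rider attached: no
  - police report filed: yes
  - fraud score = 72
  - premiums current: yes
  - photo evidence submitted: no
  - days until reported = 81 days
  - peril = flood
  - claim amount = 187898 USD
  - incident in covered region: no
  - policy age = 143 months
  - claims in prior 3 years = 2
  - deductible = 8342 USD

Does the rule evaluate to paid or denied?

Paid

Atomic conditions:
  days until reported ≥ 227 days: 81 ≥ 227 is false
  deductible ≤ 11793 USD: 8342 ≤ 11793 is true
  policy age ≤ 41 months: 143 ≤ 41 is false
  incident in covered region: no → false
  relevant rider attached: no → false
  policy age between 308 months and 347 months: 143 in [308, 347] is false
  claims in prior 3 years > 2: 2 > 2 is false
  fraud score between 14 and 18: 72 in [14, 18] is false
  peril ∈ {fire, other, vandalism}: flood is not in the set → false
  police report filed: yes → true
  policy age > 11 months: 143 > 11 is true
  premiums current: yes → true
  photo evidence submitted: no → false
  claim amount = 55533 USD: 187898 == 55533 is false
  peril = other: flood == other is false
Combine:
[1.1.1.1.1] false AND true = false
[1.1.1.1] NOT false = true
[1.1.1] NOT true = false
[1.1] NOT false = true
[1.2.2.1] NOT false = true
[1.2.2] NOT true = false
[1.2] false OR false = false
[1] true → false = false
[2.2] exactly-one(false, false) = false
[2.3.1] false → false (antecedent false ⇒ implication holds) = true
[2.3] NOT true = false
[2] false OR false OR false = false
[3.1] true AND true = true
[3.2] true → false = false
[3.3] exactly-one(false, false) = false
[3] exactly-one(true, false, false) = true
[root] false OR false OR true = true
Overall: true → paid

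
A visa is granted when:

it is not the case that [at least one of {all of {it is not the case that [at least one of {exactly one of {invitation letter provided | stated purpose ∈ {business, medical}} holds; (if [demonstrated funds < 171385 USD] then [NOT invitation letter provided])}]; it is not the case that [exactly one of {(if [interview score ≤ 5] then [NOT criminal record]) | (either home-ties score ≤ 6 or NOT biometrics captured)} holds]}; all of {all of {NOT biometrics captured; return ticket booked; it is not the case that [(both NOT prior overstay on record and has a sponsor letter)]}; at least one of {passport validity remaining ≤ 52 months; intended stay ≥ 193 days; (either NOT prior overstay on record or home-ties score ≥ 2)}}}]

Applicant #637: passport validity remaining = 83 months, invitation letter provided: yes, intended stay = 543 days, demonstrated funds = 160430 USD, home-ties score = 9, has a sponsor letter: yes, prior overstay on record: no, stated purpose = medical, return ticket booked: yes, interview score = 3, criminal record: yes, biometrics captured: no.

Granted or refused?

Granted

Atomic conditions:
  invitation letter provided: yes → true
  stated purpose ∈ {business, medical}: medical is in the set → true
  demonstrated funds < 171385 USD: 160430 < 171385 is true
  NOT invitation letter provided: yes → false
  interview score ≤ 5: 3 ≤ 5 is true
  NOT criminal record: yes → false
  home-ties score ≤ 6: 9 ≤ 6 is false
  NOT biometrics captured: no → true
  return ticket booked: yes → true
  NOT prior overstay on record: no → true
  has a sponsor letter: yes → true
  passport validity remaining ≤ 52 months: 83 ≤ 52 is false
  intended stay ≥ 193 days: 543 ≥ 193 is true
  home-ties score ≥ 2: 9 ≥ 2 is true
Combine:
[1.1.1.1.1] exactly-one(true, true) = false
[1.1.1.1.2] true → false = false
[1.1.1.1] false OR false = false
[1.1.1] NOT false = true
[1.1.2.1.1] true → false = false
[1.1.2.1.2] false OR true = true
[1.1.2.1] exactly-one(false, true) = true
[1.1.2] NOT true = false
[1.1] true AND false = false
[1.2.1.3.1] true AND true = true
[1.2.1.3] NOT true = false
[1.2.1] true AND true AND false = false
[1.2.2.3] true OR true = true
[1.2.2] false OR true OR true = true
[1.2] false AND true = false
[1] false OR false = false
[root] NOT false = true
Overall: true → granted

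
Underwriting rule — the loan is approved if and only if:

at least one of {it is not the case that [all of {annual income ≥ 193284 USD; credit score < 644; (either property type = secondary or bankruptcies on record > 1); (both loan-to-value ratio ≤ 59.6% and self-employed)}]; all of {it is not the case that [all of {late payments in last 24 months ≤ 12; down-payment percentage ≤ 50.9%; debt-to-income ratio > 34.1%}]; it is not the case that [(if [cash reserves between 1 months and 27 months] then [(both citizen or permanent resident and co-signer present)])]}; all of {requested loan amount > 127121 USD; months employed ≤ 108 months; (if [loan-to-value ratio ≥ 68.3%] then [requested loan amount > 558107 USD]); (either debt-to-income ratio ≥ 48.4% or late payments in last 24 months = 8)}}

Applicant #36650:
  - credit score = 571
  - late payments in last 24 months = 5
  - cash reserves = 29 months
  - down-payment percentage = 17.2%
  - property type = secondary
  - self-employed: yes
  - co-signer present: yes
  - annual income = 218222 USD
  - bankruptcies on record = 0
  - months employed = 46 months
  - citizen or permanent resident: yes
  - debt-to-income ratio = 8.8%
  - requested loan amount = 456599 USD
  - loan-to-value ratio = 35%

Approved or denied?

Denied

Atomic conditions:
  annual income ≥ 193284 USD: 218222 ≥ 193284 is true
  credit score < 644: 571 < 644 is true
  property type = secondary: secondary == secondary is true
  bankruptcies on record > 1: 0 > 1 is false
  loan-to-value ratio ≤ 59.6%: 35 ≤ 59.6 is true
  self-employed: yes → true
  late payments in last 24 months ≤ 12: 5 ≤ 12 is true
  down-payment percentage ≤ 50.9%: 17.2 ≤ 50.9 is true
  debt-to-income ratio > 34.1%: 8.8 > 34.1 is false
  cash reserves between 1 months and 27 months: 29 in [1, 27] is false
  citizen or permanent resident: yes → true
  co-signer present: yes → true
  requested loan amount > 127121 USD: 456599 > 127121 is true
  months employed ≤ 108 months: 46 ≤ 108 is true
  loan-to-value ratio ≥ 68.3%: 35 ≥ 68.3 is false
  requested loan amount > 558107 USD: 456599 > 558107 is false
  debt-to-income ratio ≥ 48.4%: 8.8 ≥ 48.4 is false
  late payments in last 24 months = 8: 5 == 8 is false
Combine:
[1.1.3] true OR false = true
[1.1.4] true AND true = true
[1.1] true AND true AND true AND true = true
[1] NOT true = false
[2.1.1] true AND true AND false = false
[2.1] NOT false = true
[2.2.1.2] true AND true = true
[2.2.1] false → true (antecedent false ⇒ implication holds) = true
[2.2] NOT true = false
[2] true AND false = false
[3.3] false → false (antecedent false ⇒ implication holds) = true
[3.4] false OR false = false
[3] true AND true AND true AND false = false
[root] false OR false OR false = false
Overall: false → denied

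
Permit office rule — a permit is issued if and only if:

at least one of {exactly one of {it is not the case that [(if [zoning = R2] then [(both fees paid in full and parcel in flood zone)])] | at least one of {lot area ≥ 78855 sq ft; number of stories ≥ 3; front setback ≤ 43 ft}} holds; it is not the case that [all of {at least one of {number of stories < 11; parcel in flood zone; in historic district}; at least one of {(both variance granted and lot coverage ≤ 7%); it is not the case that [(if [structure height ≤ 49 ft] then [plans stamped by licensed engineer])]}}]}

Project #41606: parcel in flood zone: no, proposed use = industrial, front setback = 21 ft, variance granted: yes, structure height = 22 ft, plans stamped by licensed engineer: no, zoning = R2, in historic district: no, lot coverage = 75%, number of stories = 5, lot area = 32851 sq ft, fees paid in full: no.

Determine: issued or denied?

Denied

Atomic conditions:
  zoning = R2: R2 == R2 is true
  fees paid in full: no → false
  parcel in flood zone: no → false
  lot area ≥ 78855 sq ft: 32851 ≥ 78855 is false
  number of stories ≥ 3: 5 ≥ 3 is true
  front setback ≤ 43 ft: 21 ≤ 43 is true
  number of stories < 11: 5 < 11 is true
  in historic district: no → false
  variance granted: yes → true
  lot coverage ≤ 7%: 75 ≤ 7 is false
  structure height ≤ 49 ft: 22 ≤ 49 is true
  plans stamped by licensed engineer: no → false
Combine:
[1.1.1.2] false AND false = false
[1.1.1] true → false = false
[1.1] NOT false = true
[1.2] false OR true OR true = true
[1] exactly-one(true, true) = false
[2.1.1] true OR false OR false = true
[2.1.2.1] true AND false = false
[2.1.2.2.1] true → false = false
[2.1.2.2] NOT false = true
[2.1.2] false OR true = true
[2.1] true AND true = true
[2] NOT true = false
[root] false OR false = false
Overall: false → denied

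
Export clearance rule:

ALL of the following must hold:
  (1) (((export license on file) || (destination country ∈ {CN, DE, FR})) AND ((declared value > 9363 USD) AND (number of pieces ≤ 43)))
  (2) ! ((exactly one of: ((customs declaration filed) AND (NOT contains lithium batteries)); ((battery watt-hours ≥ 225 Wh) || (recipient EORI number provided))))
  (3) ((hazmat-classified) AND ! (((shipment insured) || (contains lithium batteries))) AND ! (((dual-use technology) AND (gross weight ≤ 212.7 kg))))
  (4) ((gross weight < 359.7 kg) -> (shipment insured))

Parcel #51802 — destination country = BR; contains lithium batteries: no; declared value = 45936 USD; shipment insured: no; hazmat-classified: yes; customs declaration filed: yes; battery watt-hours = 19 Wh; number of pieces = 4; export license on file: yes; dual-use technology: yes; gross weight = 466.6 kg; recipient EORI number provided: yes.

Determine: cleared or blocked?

Atomic conditions:
  export license on file: yes → true
  destination country ∈ {CN, DE, FR}: BR is not in the set → false
  declared value > 9363 USD: 45936 > 9363 is true
  number of pieces ≤ 43: 4 ≤ 43 is true
  customs declaration filed: yes → true
  NOT contains lithium batteries: no → true
  battery watt-hours ≥ 225 Wh: 19 ≥ 225 is false
  recipient EORI number provided: yes → true
  hazmat-classified: yes → true
  shipment insured: no → false
  contains lithium batteries: no → false
  dual-use technology: yes → true
  gross weight ≤ 212.7 kg: 466.6 ≤ 212.7 is false
  gross weight < 359.7 kg: 466.6 < 359.7 is false
Combine:
[1.1] true OR false = true
[1.2] true AND true = true
[1] true AND true = true
[2.1.1] true AND true = true
[2.1.2] false OR true = true
[2.1] exactly-one(true, true) = false
[2] NOT false = true
[3.2.1] false OR false = false
[3.2] NOT false = true
[3.3.1] true AND false = false
[3.3] NOT false = true
[3] true AND true AND true = true
[4] false → false (antecedent false ⇒ implication holds) = true
[root] true AND true AND true AND true = true
Overall: true → cleared

Cleared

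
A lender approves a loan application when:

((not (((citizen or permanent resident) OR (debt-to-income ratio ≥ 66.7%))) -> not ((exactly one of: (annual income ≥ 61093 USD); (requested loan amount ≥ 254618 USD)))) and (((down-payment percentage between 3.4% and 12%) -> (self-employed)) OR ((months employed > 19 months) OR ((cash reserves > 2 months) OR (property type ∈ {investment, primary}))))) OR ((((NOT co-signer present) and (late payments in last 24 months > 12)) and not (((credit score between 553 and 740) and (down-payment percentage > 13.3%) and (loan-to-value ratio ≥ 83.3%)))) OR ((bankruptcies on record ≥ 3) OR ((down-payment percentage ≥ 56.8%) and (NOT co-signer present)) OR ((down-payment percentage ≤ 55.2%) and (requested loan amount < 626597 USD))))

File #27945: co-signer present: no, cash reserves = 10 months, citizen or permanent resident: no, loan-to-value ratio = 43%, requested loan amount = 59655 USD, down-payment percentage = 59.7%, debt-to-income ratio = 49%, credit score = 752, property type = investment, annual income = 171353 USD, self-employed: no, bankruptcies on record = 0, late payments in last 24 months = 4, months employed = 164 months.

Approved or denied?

Atomic conditions:
  citizen or permanent resident: no → false
  debt-to-income ratio ≥ 66.7%: 49 ≥ 66.7 is false
  annual income ≥ 61093 USD: 171353 ≥ 61093 is true
  requested loan amount ≥ 254618 USD: 59655 ≥ 254618 is false
  down-payment percentage between 3.4% and 12%: 59.7 in [3.4, 12] is false
  self-employed: no → false
  months employed > 19 months: 164 > 19 is true
  cash reserves > 2 months: 10 > 2 is true
  property type ∈ {investment, primary}: investment is in the set → true
  NOT co-signer present: no → true
  late payments in last 24 months > 12: 4 > 12 is false
  credit score between 553 and 740: 752 in [553, 740] is false
  down-payment percentage > 13.3%: 59.7 > 13.3 is true
  loan-to-value ratio ≥ 83.3%: 43 ≥ 83.3 is false
  bankruptcies on record ≥ 3: 0 ≥ 3 is false
  down-payment percentage ≥ 56.8%: 59.7 ≥ 56.8 is true
  down-payment percentage ≤ 55.2%: 59.7 ≤ 55.2 is false
  requested loan amount < 626597 USD: 59655 < 626597 is true
Combine:
[1.1.1.1] false OR false = false
[1.1.1] NOT false = true
[1.1.2.1] exactly-one(true, false) = true
[1.1.2] NOT true = false
[1.1] true → false = false
[1.2.1] false → false (antecedent false ⇒ implication holds) = true
[1.2.2.2] true OR true = true
[1.2.2] true OR true = true
[1.2] true OR true = true
[1] false AND true = false
[2.1.1] true AND false = false
[2.1.2.1] false AND true AND false = false
[2.1.2] NOT false = true
[2.1] false AND true = false
[2.2.2] true AND true = true
[2.2.3] false AND true = false
[2.2] false OR true OR false = true
[2] false OR true = true
[root] false OR true = true
Overall: true → approved

Approved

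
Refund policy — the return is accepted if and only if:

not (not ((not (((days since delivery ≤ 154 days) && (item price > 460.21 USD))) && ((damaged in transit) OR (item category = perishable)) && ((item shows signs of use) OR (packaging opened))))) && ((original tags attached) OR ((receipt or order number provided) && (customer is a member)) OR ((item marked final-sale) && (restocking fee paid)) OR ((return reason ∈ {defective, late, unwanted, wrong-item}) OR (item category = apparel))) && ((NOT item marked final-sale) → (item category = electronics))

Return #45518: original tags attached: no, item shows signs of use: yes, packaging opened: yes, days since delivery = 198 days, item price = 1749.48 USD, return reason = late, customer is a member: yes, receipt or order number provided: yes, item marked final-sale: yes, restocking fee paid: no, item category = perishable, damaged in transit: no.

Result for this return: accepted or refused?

Atomic conditions:
  days since delivery ≤ 154 days: 198 ≤ 154 is false
  item price > 460.21 USD: 1749.48 > 460.21 is true
  damaged in transit: no → false
  item category = perishable: perishable == perishable is true
  item shows signs of use: yes → true
  packaging opened: yes → true
  original tags attached: no → false
  receipt or order number provided: yes → true
  customer is a member: yes → true
  item marked final-sale: yes → true
  restocking fee paid: no → false
  return reason ∈ {defective, late, unwanted, wrong-item}: late is in the set → true
  item category = apparel: perishable == apparel is false
  NOT item marked final-sale: yes → false
  item category = electronics: perishable == electronics is false
Combine:
[1.1.1.1.1] false AND true = false
[1.1.1.1] NOT false = true
[1.1.1.2] false OR true = true
[1.1.1.3] true OR true = true
[1.1.1] true AND true AND true = true
[1.1] NOT true = false
[1] NOT false = true
[2.2] true AND true = true
[2.3] true AND false = false
[2.4] true OR false = true
[2] false OR true OR false OR true = true
[3] false → false (antecedent false ⇒ implication holds) = true
[root] true AND true AND true = true
Overall: true → accepted

Accepted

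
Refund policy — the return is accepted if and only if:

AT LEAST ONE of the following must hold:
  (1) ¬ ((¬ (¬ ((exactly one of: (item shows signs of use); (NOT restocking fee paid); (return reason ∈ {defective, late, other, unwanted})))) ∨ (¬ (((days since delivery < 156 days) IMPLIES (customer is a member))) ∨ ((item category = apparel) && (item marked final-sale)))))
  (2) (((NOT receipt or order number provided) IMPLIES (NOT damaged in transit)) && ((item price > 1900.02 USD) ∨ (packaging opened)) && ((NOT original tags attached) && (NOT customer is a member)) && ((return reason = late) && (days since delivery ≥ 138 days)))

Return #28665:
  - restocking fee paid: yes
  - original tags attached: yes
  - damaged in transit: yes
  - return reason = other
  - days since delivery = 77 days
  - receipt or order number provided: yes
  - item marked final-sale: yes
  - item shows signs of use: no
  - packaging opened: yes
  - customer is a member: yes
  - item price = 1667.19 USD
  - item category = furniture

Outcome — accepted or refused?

Refused

Atomic conditions:
  item shows signs of use: no → false
  NOT restocking fee paid: yes → false
  return reason ∈ {defective, late, other, unwanted}: other is in the set → true
  days since delivery < 156 days: 77 < 156 is true
  customer is a member: yes → true
  item category = apparel: furniture == apparel is false
  item marked final-sale: yes → true
  NOT receipt or order number provided: yes → false
  NOT damaged in transit: yes → false
  item price > 1900.02 USD: 1667.19 > 1900.02 is false
  packaging opened: yes → true
  NOT original tags attached: yes → false
  NOT customer is a member: yes → false
  return reason = late: other == late is false
  days since delivery ≥ 138 days: 77 ≥ 138 is false
Combine:
[1.1.1.1.1] exactly-one(false, false, true) = true
[1.1.1.1] NOT true = false
[1.1.1] NOT false = true
[1.1.2.1.1] true → true = true
[1.1.2.1] NOT true = false
[1.1.2.2] false AND true = false
[1.1.2] false OR false = false
[1.1] true OR false = true
[1] NOT true = false
[2.1] false → false (antecedent false ⇒ implication holds) = true
[2.2] false OR true = true
[2.3] false AND false = false
[2.4] false AND false = false
[2] true AND true AND false AND false = false
[root] false OR false = false
Overall: false → refused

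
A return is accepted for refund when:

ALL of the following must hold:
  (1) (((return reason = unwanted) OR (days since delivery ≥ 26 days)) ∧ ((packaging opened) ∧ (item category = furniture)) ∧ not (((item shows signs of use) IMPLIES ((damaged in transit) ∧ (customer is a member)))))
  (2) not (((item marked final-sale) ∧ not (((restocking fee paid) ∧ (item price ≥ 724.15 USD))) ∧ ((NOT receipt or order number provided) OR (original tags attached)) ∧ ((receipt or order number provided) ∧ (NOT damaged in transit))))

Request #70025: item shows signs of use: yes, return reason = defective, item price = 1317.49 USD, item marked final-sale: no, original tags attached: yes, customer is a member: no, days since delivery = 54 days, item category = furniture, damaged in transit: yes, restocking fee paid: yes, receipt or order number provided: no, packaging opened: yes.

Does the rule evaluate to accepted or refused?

Accepted

Atomic conditions:
  return reason = unwanted: defective == unwanted is false
  days since delivery ≥ 26 days: 54 ≥ 26 is true
  packaging opened: yes → true
  item category = furniture: furniture == furniture is true
  item shows signs of use: yes → true
  damaged in transit: yes → true
  customer is a member: no → false
  item marked final-sale: no → false
  restocking fee paid: yes → true
  item price ≥ 724.15 USD: 1317.49 ≥ 724.15 is true
  NOT receipt or order number provided: no → true
  original tags attached: yes → true
  receipt or order number provided: no → false
  NOT damaged in transit: yes → false
Combine:
[1.1] false OR true = true
[1.2] true AND true = true
[1.3.1.2] true AND false = false
[1.3.1] true → false = false
[1.3] NOT false = true
[1] true AND true AND true = true
[2.1.2.1] true AND true = true
[2.1.2] NOT true = false
[2.1.3] true OR true = true
[2.1.4] false AND false = false
[2.1] false AND false AND true AND false = false
[2] NOT false = true
[root] true AND true = true
Overall: true → accepted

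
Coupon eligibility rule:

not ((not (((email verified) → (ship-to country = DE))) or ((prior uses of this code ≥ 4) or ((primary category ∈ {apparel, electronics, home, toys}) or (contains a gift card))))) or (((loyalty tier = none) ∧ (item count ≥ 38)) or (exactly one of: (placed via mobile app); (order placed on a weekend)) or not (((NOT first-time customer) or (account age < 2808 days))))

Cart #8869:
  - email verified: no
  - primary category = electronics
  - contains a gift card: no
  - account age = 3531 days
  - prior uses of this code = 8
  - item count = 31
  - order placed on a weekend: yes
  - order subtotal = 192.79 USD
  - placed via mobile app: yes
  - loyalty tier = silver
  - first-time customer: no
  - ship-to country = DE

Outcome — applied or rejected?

Atomic conditions:
  email verified: no → false
  ship-to country = DE: DE == DE is true
  prior uses of this code ≥ 4: 8 ≥ 4 is true
  primary category ∈ {apparel, electronics, home, toys}: electronics is in the set → true
  contains a gift card: no → false
  loyalty tier = none: silver == none is false
  item count ≥ 38: 31 ≥ 38 is false
  placed via mobile app: yes → true
  order placed on a weekend: yes → true
  NOT first-time customer: no → true
  account age < 2808 days: 3531 < 2808 is false
Combine:
[1.1.1.1] false → true (antecedent false ⇒ implication holds) = true
[1.1.1] NOT true = false
[1.1.2.2] true OR false = true
[1.1.2] true OR true = true
[1.1] false OR true = true
[1] NOT true = false
[2.1] false AND false = false
[2.2] exactly-one(true, true) = false
[2.3.1] true OR false = true
[2.3] NOT true = false
[2] false OR false OR false = false
[root] false OR false = false
Overall: false → rejected

Rejected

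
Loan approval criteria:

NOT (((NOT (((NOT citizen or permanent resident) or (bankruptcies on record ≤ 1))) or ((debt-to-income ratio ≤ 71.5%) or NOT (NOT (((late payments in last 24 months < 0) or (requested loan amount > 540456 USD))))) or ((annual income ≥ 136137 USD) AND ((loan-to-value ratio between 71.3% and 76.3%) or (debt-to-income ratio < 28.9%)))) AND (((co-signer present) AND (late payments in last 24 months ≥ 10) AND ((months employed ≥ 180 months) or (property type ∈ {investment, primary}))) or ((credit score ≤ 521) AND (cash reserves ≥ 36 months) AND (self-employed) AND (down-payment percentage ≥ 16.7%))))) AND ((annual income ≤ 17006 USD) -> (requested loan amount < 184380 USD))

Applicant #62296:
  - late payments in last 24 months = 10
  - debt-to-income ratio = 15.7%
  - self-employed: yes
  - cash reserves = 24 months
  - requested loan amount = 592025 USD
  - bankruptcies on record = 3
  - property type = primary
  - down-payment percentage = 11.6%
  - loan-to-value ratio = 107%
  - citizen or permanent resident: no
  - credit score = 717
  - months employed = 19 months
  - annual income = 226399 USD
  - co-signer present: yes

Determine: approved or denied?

Denied

Atomic conditions:
  NOT citizen or permanent resident: no → true
  bankruptcies on record ≤ 1: 3 ≤ 1 is false
  debt-to-income ratio ≤ 71.5%: 15.7 ≤ 71.5 is true
  late payments in last 24 months < 0: 10 < 0 is false
  requested loan amount > 540456 USD: 592025 > 540456 is true
  annual income ≥ 136137 USD: 226399 ≥ 136137 is true
  loan-to-value ratio between 71.3% and 76.3%: 107 in [71.3, 76.3] is false
  debt-to-income ratio < 28.9%: 15.7 < 28.9 is true
  co-signer present: yes → true
  late payments in last 24 months ≥ 10: 10 ≥ 10 is true
  months employed ≥ 180 months: 19 ≥ 180 is false
  property type ∈ {investment, primary}: primary is in the set → true
  credit score ≤ 521: 717 ≤ 521 is false
  cash reserves ≥ 36 months: 24 ≥ 36 is false
  self-employed: yes → true
  down-payment percentage ≥ 16.7%: 11.6 ≥ 16.7 is false
  annual income ≤ 17006 USD: 226399 ≤ 17006 is false
  requested loan amount < 184380 USD: 592025 < 184380 is false
Combine:
[1.1.1.1.1] true OR false = true
[1.1.1.1] NOT true = false
[1.1.1.2.2.1.1] false OR true = true
[1.1.1.2.2.1] NOT true = false
[1.1.1.2.2] NOT false = true
[1.1.1.2] true OR true = true
[1.1.1.3.2] false OR true = true
[1.1.1.3] true AND true = true
[1.1.1] false OR true OR true = true
[1.1.2.1.3] false OR true = true
[1.1.2.1] true AND true AND true = true
[1.1.2.2] false AND false AND true AND false = false
[1.1.2] true OR false = true
[1.1] true AND true = true
[1] NOT true = false
[2] false → false (antecedent false ⇒ implication holds) = true
[root] false AND true = false
Overall: false → denied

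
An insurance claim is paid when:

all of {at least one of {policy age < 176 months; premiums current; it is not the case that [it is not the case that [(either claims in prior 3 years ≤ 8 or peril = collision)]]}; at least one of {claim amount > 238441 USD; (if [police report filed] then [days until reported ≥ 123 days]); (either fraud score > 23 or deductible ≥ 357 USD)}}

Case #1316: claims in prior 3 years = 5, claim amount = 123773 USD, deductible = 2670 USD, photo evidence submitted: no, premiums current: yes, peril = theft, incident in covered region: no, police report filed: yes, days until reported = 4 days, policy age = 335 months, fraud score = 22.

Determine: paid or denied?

Atomic conditions:
  policy age < 176 months: 335 < 176 is false
  premiums current: yes → true
  claims in prior 3 years ≤ 8: 5 ≤ 8 is true
  peril = collision: theft == collision is false
  claim amount > 238441 USD: 123773 > 238441 is false
  police report filed: yes → true
  days until reported ≥ 123 days: 4 ≥ 123 is false
  fraud score > 23: 22 > 23 is false
  deductible ≥ 357 USD: 2670 ≥ 357 is true
Combine:
[1.3.1.1] true OR false = true
[1.3.1] NOT true = false
[1.3] NOT false = true
[1] false OR true OR true = true
[2.2] true → false = false
[2.3] false OR true = true
[2] false OR false OR true = true
[root] true AND true = true
Overall: true → paid

Paid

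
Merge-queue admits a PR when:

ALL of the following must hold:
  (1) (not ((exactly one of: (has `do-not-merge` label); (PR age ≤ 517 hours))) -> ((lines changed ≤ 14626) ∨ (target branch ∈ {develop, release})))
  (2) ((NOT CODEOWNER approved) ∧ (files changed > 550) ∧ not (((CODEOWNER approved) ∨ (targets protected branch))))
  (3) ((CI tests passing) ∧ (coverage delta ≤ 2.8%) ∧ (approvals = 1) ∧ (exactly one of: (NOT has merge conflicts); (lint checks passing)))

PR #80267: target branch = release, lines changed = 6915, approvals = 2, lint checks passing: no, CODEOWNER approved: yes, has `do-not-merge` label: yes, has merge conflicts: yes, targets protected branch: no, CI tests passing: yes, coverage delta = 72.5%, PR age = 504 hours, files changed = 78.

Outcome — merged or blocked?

Blocked

Atomic conditions:
  has `do-not-merge` label: yes → true
  PR age ≤ 517 hours: 504 ≤ 517 is true
  lines changed ≤ 14626: 6915 ≤ 14626 is true
  target branch ∈ {develop, release}: release is in the set → true
  NOT CODEOWNER approved: yes → false
  files changed > 550: 78 > 550 is false
  CODEOWNER approved: yes → true
  targets protected branch: no → false
  CI tests passing: yes → true
  coverage delta ≤ 2.8%: 72.5 ≤ 2.8 is false
  approvals = 1: 2 == 1 is false
  NOT has merge conflicts: yes → false
  lint checks passing: no → false
Combine:
[1.1.1] exactly-one(true, true) = false
[1.1] NOT false = true
[1.2] true OR true = true
[1] true → true = true
[2.3.1] true OR false = true
[2.3] NOT true = false
[2] false AND false AND false = false
[3.4] exactly-one(false, false) = false
[3] true AND false AND false AND false = false
[root] true AND false AND false = false
Overall: false → blocked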